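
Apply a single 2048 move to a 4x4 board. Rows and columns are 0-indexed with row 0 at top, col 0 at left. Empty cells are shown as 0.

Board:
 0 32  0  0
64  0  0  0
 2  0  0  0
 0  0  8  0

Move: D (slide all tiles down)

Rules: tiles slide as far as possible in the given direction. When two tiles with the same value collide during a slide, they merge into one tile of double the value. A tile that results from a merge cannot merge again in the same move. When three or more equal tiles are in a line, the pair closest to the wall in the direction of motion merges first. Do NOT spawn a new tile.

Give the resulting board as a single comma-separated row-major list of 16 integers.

Slide down:
col 0: [0, 64, 2, 0] -> [0, 0, 64, 2]
col 1: [32, 0, 0, 0] -> [0, 0, 0, 32]
col 2: [0, 0, 0, 8] -> [0, 0, 0, 8]
col 3: [0, 0, 0, 0] -> [0, 0, 0, 0]

Answer: 0, 0, 0, 0, 0, 0, 0, 0, 64, 0, 0, 0, 2, 32, 8, 0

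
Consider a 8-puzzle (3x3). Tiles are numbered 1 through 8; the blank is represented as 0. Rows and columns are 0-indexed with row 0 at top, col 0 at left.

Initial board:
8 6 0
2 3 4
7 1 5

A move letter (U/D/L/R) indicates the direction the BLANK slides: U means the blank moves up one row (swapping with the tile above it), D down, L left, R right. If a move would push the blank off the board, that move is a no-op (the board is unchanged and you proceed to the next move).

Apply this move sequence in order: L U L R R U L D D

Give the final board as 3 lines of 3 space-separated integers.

Answer: 8 3 6
2 1 4
7 0 5

Derivation:
After move 1 (L):
8 0 6
2 3 4
7 1 5

After move 2 (U):
8 0 6
2 3 4
7 1 5

After move 3 (L):
0 8 6
2 3 4
7 1 5

After move 4 (R):
8 0 6
2 3 4
7 1 5

After move 5 (R):
8 6 0
2 3 4
7 1 5

After move 6 (U):
8 6 0
2 3 4
7 1 5

After move 7 (L):
8 0 6
2 3 4
7 1 5

After move 8 (D):
8 3 6
2 0 4
7 1 5

After move 9 (D):
8 3 6
2 1 4
7 0 5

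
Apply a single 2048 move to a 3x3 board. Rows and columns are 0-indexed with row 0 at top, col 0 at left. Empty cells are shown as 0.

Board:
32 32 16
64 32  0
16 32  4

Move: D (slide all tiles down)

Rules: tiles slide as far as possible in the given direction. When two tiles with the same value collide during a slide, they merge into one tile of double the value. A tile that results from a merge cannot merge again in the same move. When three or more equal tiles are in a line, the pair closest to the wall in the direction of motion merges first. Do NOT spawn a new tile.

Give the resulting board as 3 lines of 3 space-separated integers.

Answer: 32  0  0
64 32 16
16 64  4

Derivation:
Slide down:
col 0: [32, 64, 16] -> [32, 64, 16]
col 1: [32, 32, 32] -> [0, 32, 64]
col 2: [16, 0, 4] -> [0, 16, 4]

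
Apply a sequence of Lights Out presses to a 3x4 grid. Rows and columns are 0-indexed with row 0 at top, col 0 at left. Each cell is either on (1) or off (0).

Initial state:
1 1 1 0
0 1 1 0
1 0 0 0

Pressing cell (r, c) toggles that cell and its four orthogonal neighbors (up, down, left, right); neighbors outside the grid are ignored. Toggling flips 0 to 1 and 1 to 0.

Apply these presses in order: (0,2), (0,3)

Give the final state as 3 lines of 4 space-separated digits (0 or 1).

After press 1 at (0,2):
1 0 0 1
0 1 0 0
1 0 0 0

After press 2 at (0,3):
1 0 1 0
0 1 0 1
1 0 0 0

Answer: 1 0 1 0
0 1 0 1
1 0 0 0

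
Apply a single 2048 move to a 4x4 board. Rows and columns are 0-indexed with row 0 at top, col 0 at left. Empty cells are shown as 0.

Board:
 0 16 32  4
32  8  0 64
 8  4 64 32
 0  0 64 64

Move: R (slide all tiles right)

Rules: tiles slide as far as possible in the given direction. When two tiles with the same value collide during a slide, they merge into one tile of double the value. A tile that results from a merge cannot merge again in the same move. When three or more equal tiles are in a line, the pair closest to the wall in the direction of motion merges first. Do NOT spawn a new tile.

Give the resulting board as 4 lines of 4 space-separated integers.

Answer:   0  16  32   4
  0  32   8  64
  8   4  64  32
  0   0   0 128

Derivation:
Slide right:
row 0: [0, 16, 32, 4] -> [0, 16, 32, 4]
row 1: [32, 8, 0, 64] -> [0, 32, 8, 64]
row 2: [8, 4, 64, 32] -> [8, 4, 64, 32]
row 3: [0, 0, 64, 64] -> [0, 0, 0, 128]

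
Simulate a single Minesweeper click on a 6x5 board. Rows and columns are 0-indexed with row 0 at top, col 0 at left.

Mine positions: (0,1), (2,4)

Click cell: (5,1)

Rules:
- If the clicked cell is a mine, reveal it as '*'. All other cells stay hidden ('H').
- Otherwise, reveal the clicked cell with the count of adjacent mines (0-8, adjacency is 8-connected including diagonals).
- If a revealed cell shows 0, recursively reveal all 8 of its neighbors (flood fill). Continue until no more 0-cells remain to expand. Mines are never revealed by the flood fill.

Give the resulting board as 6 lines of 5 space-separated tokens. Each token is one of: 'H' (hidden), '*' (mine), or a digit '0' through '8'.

H H H H H
1 1 1 1 H
0 0 0 1 H
0 0 0 1 1
0 0 0 0 0
0 0 0 0 0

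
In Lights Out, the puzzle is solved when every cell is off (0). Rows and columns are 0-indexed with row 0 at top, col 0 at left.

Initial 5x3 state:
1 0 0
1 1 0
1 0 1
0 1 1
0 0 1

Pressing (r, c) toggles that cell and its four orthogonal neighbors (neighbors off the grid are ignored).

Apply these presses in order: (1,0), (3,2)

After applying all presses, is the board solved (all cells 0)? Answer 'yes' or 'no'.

Answer: yes

Derivation:
After press 1 at (1,0):
0 0 0
0 0 0
0 0 1
0 1 1
0 0 1

After press 2 at (3,2):
0 0 0
0 0 0
0 0 0
0 0 0
0 0 0

Lights still on: 0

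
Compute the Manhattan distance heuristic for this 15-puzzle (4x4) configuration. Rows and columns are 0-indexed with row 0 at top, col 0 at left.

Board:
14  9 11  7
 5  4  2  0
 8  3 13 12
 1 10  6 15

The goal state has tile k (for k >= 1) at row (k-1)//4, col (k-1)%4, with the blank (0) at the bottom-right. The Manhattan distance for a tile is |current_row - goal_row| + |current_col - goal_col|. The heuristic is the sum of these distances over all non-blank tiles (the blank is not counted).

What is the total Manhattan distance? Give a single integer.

Answer: 34

Derivation:
Tile 14: at (0,0), goal (3,1), distance |0-3|+|0-1| = 4
Tile 9: at (0,1), goal (2,0), distance |0-2|+|1-0| = 3
Tile 11: at (0,2), goal (2,2), distance |0-2|+|2-2| = 2
Tile 7: at (0,3), goal (1,2), distance |0-1|+|3-2| = 2
Tile 5: at (1,0), goal (1,0), distance |1-1|+|0-0| = 0
Tile 4: at (1,1), goal (0,3), distance |1-0|+|1-3| = 3
Tile 2: at (1,2), goal (0,1), distance |1-0|+|2-1| = 2
Tile 8: at (2,0), goal (1,3), distance |2-1|+|0-3| = 4
Tile 3: at (2,1), goal (0,2), distance |2-0|+|1-2| = 3
Tile 13: at (2,2), goal (3,0), distance |2-3|+|2-0| = 3
Tile 12: at (2,3), goal (2,3), distance |2-2|+|3-3| = 0
Tile 1: at (3,0), goal (0,0), distance |3-0|+|0-0| = 3
Tile 10: at (3,1), goal (2,1), distance |3-2|+|1-1| = 1
Tile 6: at (3,2), goal (1,1), distance |3-1|+|2-1| = 3
Tile 15: at (3,3), goal (3,2), distance |3-3|+|3-2| = 1
Sum: 4 + 3 + 2 + 2 + 0 + 3 + 2 + 4 + 3 + 3 + 0 + 3 + 1 + 3 + 1 = 34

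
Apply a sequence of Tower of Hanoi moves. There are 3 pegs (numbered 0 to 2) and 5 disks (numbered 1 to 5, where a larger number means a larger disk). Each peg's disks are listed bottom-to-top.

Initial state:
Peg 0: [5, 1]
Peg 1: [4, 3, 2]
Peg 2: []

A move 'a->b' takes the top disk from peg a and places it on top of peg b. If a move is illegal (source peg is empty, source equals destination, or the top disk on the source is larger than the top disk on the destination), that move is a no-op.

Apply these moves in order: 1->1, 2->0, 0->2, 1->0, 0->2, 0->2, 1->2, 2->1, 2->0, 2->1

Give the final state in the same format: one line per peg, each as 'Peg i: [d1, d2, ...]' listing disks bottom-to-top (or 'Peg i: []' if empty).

After move 1 (1->1):
Peg 0: [5, 1]
Peg 1: [4, 3, 2]
Peg 2: []

After move 2 (2->0):
Peg 0: [5, 1]
Peg 1: [4, 3, 2]
Peg 2: []

After move 3 (0->2):
Peg 0: [5]
Peg 1: [4, 3, 2]
Peg 2: [1]

After move 4 (1->0):
Peg 0: [5, 2]
Peg 1: [4, 3]
Peg 2: [1]

After move 5 (0->2):
Peg 0: [5, 2]
Peg 1: [4, 3]
Peg 2: [1]

After move 6 (0->2):
Peg 0: [5, 2]
Peg 1: [4, 3]
Peg 2: [1]

After move 7 (1->2):
Peg 0: [5, 2]
Peg 1: [4, 3]
Peg 2: [1]

After move 8 (2->1):
Peg 0: [5, 2]
Peg 1: [4, 3, 1]
Peg 2: []

After move 9 (2->0):
Peg 0: [5, 2]
Peg 1: [4, 3, 1]
Peg 2: []

After move 10 (2->1):
Peg 0: [5, 2]
Peg 1: [4, 3, 1]
Peg 2: []

Answer: Peg 0: [5, 2]
Peg 1: [4, 3, 1]
Peg 2: []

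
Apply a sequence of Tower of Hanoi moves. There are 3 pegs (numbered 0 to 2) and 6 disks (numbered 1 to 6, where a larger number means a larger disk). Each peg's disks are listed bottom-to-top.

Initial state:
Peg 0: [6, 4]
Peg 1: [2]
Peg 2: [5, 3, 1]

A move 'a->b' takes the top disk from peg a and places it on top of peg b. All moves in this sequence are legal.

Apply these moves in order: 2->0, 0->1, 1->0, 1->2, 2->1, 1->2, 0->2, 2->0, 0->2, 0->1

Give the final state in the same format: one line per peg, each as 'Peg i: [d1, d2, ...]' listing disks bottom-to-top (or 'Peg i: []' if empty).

Answer: Peg 0: [6]
Peg 1: [4]
Peg 2: [5, 3, 2, 1]

Derivation:
After move 1 (2->0):
Peg 0: [6, 4, 1]
Peg 1: [2]
Peg 2: [5, 3]

After move 2 (0->1):
Peg 0: [6, 4]
Peg 1: [2, 1]
Peg 2: [5, 3]

After move 3 (1->0):
Peg 0: [6, 4, 1]
Peg 1: [2]
Peg 2: [5, 3]

After move 4 (1->2):
Peg 0: [6, 4, 1]
Peg 1: []
Peg 2: [5, 3, 2]

After move 5 (2->1):
Peg 0: [6, 4, 1]
Peg 1: [2]
Peg 2: [5, 3]

After move 6 (1->2):
Peg 0: [6, 4, 1]
Peg 1: []
Peg 2: [5, 3, 2]

After move 7 (0->2):
Peg 0: [6, 4]
Peg 1: []
Peg 2: [5, 3, 2, 1]

After move 8 (2->0):
Peg 0: [6, 4, 1]
Peg 1: []
Peg 2: [5, 3, 2]

After move 9 (0->2):
Peg 0: [6, 4]
Peg 1: []
Peg 2: [5, 3, 2, 1]

After move 10 (0->1):
Peg 0: [6]
Peg 1: [4]
Peg 2: [5, 3, 2, 1]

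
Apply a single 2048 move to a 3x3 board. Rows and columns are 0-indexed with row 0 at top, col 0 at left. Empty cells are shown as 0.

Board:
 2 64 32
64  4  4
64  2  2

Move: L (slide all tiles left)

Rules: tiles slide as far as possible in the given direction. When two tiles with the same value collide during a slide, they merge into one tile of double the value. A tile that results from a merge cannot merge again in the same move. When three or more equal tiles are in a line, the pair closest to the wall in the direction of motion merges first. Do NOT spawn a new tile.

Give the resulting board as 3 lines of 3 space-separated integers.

Slide left:
row 0: [2, 64, 32] -> [2, 64, 32]
row 1: [64, 4, 4] -> [64, 8, 0]
row 2: [64, 2, 2] -> [64, 4, 0]

Answer:  2 64 32
64  8  0
64  4  0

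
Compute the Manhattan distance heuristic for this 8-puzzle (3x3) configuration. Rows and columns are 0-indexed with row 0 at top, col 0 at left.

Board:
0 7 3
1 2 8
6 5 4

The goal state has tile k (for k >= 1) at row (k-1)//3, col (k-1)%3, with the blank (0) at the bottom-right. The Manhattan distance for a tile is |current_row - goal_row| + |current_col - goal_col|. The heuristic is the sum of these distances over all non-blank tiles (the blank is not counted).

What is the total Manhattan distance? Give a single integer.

Answer: 14

Derivation:
Tile 7: (0,1)->(2,0) = 3
Tile 3: (0,2)->(0,2) = 0
Tile 1: (1,0)->(0,0) = 1
Tile 2: (1,1)->(0,1) = 1
Tile 8: (1,2)->(2,1) = 2
Tile 6: (2,0)->(1,2) = 3
Tile 5: (2,1)->(1,1) = 1
Tile 4: (2,2)->(1,0) = 3
Sum: 3 + 0 + 1 + 1 + 2 + 3 + 1 + 3 = 14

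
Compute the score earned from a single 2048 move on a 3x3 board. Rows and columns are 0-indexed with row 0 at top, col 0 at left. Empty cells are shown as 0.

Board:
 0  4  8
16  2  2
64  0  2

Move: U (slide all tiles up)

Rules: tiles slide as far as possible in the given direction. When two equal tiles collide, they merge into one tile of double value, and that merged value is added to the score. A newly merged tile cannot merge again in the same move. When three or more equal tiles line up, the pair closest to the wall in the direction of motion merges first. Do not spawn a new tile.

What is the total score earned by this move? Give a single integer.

Answer: 4

Derivation:
Slide up:
col 0: [0, 16, 64] -> [16, 64, 0]  score +0 (running 0)
col 1: [4, 2, 0] -> [4, 2, 0]  score +0 (running 0)
col 2: [8, 2, 2] -> [8, 4, 0]  score +4 (running 4)
Board after move:
16  4  8
64  2  4
 0  0  0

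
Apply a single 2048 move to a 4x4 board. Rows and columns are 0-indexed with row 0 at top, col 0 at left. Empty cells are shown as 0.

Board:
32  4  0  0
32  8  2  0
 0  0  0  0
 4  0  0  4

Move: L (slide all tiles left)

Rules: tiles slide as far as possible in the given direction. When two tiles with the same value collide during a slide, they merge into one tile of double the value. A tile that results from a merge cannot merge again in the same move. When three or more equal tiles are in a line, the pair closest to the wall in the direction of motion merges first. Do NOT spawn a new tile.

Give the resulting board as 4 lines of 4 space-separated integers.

Answer: 32  4  0  0
32  8  2  0
 0  0  0  0
 8  0  0  0

Derivation:
Slide left:
row 0: [32, 4, 0, 0] -> [32, 4, 0, 0]
row 1: [32, 8, 2, 0] -> [32, 8, 2, 0]
row 2: [0, 0, 0, 0] -> [0, 0, 0, 0]
row 3: [4, 0, 0, 4] -> [8, 0, 0, 0]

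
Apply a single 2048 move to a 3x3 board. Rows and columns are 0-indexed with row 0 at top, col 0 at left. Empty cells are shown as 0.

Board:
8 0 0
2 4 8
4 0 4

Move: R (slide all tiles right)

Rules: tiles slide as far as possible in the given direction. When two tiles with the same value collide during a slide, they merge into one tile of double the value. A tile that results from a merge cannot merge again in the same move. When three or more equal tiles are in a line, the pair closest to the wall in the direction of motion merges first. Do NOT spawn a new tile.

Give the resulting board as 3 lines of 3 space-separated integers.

Slide right:
row 0: [8, 0, 0] -> [0, 0, 8]
row 1: [2, 4, 8] -> [2, 4, 8]
row 2: [4, 0, 4] -> [0, 0, 8]

Answer: 0 0 8
2 4 8
0 0 8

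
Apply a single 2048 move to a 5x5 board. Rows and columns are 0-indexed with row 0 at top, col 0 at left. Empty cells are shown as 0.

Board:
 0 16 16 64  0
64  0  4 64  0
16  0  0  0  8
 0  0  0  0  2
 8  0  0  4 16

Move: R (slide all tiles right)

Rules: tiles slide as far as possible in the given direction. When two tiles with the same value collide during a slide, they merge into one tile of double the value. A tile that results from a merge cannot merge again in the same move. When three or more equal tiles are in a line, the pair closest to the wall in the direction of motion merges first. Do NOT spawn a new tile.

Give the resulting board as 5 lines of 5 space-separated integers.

Answer:  0  0  0 32 64
 0  0 64  4 64
 0  0  0 16  8
 0  0  0  0  2
 0  0  8  4 16

Derivation:
Slide right:
row 0: [0, 16, 16, 64, 0] -> [0, 0, 0, 32, 64]
row 1: [64, 0, 4, 64, 0] -> [0, 0, 64, 4, 64]
row 2: [16, 0, 0, 0, 8] -> [0, 0, 0, 16, 8]
row 3: [0, 0, 0, 0, 2] -> [0, 0, 0, 0, 2]
row 4: [8, 0, 0, 4, 16] -> [0, 0, 8, 4, 16]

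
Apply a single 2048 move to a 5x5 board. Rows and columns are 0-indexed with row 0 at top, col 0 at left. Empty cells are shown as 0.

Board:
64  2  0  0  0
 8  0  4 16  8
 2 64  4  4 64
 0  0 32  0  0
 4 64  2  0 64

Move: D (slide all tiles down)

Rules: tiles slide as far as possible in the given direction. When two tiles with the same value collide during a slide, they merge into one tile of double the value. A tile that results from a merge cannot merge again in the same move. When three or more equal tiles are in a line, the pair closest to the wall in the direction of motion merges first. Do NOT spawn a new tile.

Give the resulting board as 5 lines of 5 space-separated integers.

Slide down:
col 0: [64, 8, 2, 0, 4] -> [0, 64, 8, 2, 4]
col 1: [2, 0, 64, 0, 64] -> [0, 0, 0, 2, 128]
col 2: [0, 4, 4, 32, 2] -> [0, 0, 8, 32, 2]
col 3: [0, 16, 4, 0, 0] -> [0, 0, 0, 16, 4]
col 4: [0, 8, 64, 0, 64] -> [0, 0, 0, 8, 128]

Answer:   0   0   0   0   0
 64   0   0   0   0
  8   0   8   0   0
  2   2  32  16   8
  4 128   2   4 128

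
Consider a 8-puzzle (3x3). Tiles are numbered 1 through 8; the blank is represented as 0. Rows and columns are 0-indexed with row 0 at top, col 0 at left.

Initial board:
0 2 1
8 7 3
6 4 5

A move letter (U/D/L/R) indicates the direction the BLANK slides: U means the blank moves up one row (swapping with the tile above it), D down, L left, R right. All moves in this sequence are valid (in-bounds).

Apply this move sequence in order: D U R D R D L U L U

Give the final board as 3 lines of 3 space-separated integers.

Answer: 0 7 1
2 8 5
6 3 4

Derivation:
After move 1 (D):
8 2 1
0 7 3
6 4 5

After move 2 (U):
0 2 1
8 7 3
6 4 5

After move 3 (R):
2 0 1
8 7 3
6 4 5

After move 4 (D):
2 7 1
8 0 3
6 4 5

After move 5 (R):
2 7 1
8 3 0
6 4 5

After move 6 (D):
2 7 1
8 3 5
6 4 0

After move 7 (L):
2 7 1
8 3 5
6 0 4

After move 8 (U):
2 7 1
8 0 5
6 3 4

After move 9 (L):
2 7 1
0 8 5
6 3 4

After move 10 (U):
0 7 1
2 8 5
6 3 4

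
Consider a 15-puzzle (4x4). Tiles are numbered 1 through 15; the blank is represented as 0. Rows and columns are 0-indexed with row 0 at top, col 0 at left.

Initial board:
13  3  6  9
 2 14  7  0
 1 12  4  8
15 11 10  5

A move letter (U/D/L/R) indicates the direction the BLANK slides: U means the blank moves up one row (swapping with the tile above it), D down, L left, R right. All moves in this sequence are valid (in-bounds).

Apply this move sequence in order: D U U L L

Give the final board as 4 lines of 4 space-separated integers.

After move 1 (D):
13  3  6  9
 2 14  7  8
 1 12  4  0
15 11 10  5

After move 2 (U):
13  3  6  9
 2 14  7  0
 1 12  4  8
15 11 10  5

After move 3 (U):
13  3  6  0
 2 14  7  9
 1 12  4  8
15 11 10  5

After move 4 (L):
13  3  0  6
 2 14  7  9
 1 12  4  8
15 11 10  5

After move 5 (L):
13  0  3  6
 2 14  7  9
 1 12  4  8
15 11 10  5

Answer: 13  0  3  6
 2 14  7  9
 1 12  4  8
15 11 10  5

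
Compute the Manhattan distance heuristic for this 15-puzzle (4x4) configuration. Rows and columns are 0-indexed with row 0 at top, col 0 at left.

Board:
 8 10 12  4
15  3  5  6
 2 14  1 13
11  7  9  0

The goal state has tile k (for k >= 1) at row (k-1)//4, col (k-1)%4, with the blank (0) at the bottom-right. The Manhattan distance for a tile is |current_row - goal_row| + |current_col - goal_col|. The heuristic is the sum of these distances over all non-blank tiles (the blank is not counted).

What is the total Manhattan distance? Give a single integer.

Answer: 40

Derivation:
Tile 8: (0,0)->(1,3) = 4
Tile 10: (0,1)->(2,1) = 2
Tile 12: (0,2)->(2,3) = 3
Tile 4: (0,3)->(0,3) = 0
Tile 15: (1,0)->(3,2) = 4
Tile 3: (1,1)->(0,2) = 2
Tile 5: (1,2)->(1,0) = 2
Tile 6: (1,3)->(1,1) = 2
Tile 2: (2,0)->(0,1) = 3
Tile 14: (2,1)->(3,1) = 1
Tile 1: (2,2)->(0,0) = 4
Tile 13: (2,3)->(3,0) = 4
Tile 11: (3,0)->(2,2) = 3
Tile 7: (3,1)->(1,2) = 3
Tile 9: (3,2)->(2,0) = 3
Sum: 4 + 2 + 3 + 0 + 4 + 2 + 2 + 2 + 3 + 1 + 4 + 4 + 3 + 3 + 3 = 40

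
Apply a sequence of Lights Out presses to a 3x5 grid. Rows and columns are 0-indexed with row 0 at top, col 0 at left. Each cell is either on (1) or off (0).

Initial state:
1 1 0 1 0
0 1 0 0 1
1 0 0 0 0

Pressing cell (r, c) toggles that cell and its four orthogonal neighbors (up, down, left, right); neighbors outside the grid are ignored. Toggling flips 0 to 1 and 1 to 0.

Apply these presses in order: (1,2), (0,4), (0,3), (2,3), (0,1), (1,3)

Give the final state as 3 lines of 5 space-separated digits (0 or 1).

After press 1 at (1,2):
1 1 1 1 0
0 0 1 1 1
1 0 1 0 0

After press 2 at (0,4):
1 1 1 0 1
0 0 1 1 0
1 0 1 0 0

After press 3 at (0,3):
1 1 0 1 0
0 0 1 0 0
1 0 1 0 0

After press 4 at (2,3):
1 1 0 1 0
0 0 1 1 0
1 0 0 1 1

After press 5 at (0,1):
0 0 1 1 0
0 1 1 1 0
1 0 0 1 1

After press 6 at (1,3):
0 0 1 0 0
0 1 0 0 1
1 0 0 0 1

Answer: 0 0 1 0 0
0 1 0 0 1
1 0 0 0 1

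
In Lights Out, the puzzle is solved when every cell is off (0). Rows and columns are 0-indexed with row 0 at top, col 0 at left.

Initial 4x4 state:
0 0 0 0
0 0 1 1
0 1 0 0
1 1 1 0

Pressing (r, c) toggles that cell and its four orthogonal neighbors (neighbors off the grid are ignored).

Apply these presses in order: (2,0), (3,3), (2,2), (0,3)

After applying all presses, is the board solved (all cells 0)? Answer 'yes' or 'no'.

After press 1 at (2,0):
0 0 0 0
1 0 1 1
1 0 0 0
0 1 1 0

After press 2 at (3,3):
0 0 0 0
1 0 1 1
1 0 0 1
0 1 0 1

After press 3 at (2,2):
0 0 0 0
1 0 0 1
1 1 1 0
0 1 1 1

After press 4 at (0,3):
0 0 1 1
1 0 0 0
1 1 1 0
0 1 1 1

Lights still on: 9

Answer: no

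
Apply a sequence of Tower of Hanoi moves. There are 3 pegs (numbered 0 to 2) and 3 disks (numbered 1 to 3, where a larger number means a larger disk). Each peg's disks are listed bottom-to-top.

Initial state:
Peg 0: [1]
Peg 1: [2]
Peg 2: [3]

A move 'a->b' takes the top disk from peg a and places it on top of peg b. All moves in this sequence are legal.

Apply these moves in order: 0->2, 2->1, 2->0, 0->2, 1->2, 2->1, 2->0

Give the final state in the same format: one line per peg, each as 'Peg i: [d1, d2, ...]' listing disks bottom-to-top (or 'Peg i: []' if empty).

Answer: Peg 0: [3]
Peg 1: [2, 1]
Peg 2: []

Derivation:
After move 1 (0->2):
Peg 0: []
Peg 1: [2]
Peg 2: [3, 1]

After move 2 (2->1):
Peg 0: []
Peg 1: [2, 1]
Peg 2: [3]

After move 3 (2->0):
Peg 0: [3]
Peg 1: [2, 1]
Peg 2: []

After move 4 (0->2):
Peg 0: []
Peg 1: [2, 1]
Peg 2: [3]

After move 5 (1->2):
Peg 0: []
Peg 1: [2]
Peg 2: [3, 1]

After move 6 (2->1):
Peg 0: []
Peg 1: [2, 1]
Peg 2: [3]

After move 7 (2->0):
Peg 0: [3]
Peg 1: [2, 1]
Peg 2: []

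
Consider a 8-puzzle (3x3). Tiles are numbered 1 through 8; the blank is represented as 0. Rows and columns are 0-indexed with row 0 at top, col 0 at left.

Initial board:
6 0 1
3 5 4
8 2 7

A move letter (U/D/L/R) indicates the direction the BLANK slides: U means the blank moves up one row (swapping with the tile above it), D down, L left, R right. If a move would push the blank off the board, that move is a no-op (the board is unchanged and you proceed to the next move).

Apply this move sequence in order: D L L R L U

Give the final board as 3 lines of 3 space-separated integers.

After move 1 (D):
6 5 1
3 0 4
8 2 7

After move 2 (L):
6 5 1
0 3 4
8 2 7

After move 3 (L):
6 5 1
0 3 4
8 2 7

After move 4 (R):
6 5 1
3 0 4
8 2 7

After move 5 (L):
6 5 1
0 3 4
8 2 7

After move 6 (U):
0 5 1
6 3 4
8 2 7

Answer: 0 5 1
6 3 4
8 2 7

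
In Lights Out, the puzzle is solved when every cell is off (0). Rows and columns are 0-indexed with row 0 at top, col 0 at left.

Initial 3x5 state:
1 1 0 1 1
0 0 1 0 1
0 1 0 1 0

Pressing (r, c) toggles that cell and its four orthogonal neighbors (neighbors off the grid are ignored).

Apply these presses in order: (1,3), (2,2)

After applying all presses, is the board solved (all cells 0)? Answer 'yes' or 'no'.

Answer: no

Derivation:
After press 1 at (1,3):
1 1 0 0 1
0 0 0 1 0
0 1 0 0 0

After press 2 at (2,2):
1 1 0 0 1
0 0 1 1 0
0 0 1 1 0

Lights still on: 7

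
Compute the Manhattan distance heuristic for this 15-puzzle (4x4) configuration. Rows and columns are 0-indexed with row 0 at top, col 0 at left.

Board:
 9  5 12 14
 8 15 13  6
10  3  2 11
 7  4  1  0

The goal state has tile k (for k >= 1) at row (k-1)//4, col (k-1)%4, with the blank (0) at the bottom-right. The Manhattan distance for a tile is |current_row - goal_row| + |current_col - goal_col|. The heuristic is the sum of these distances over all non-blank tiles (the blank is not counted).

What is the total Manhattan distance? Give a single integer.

Tile 9: at (0,0), goal (2,0), distance |0-2|+|0-0| = 2
Tile 5: at (0,1), goal (1,0), distance |0-1|+|1-0| = 2
Tile 12: at (0,2), goal (2,3), distance |0-2|+|2-3| = 3
Tile 14: at (0,3), goal (3,1), distance |0-3|+|3-1| = 5
Tile 8: at (1,0), goal (1,3), distance |1-1|+|0-3| = 3
Tile 15: at (1,1), goal (3,2), distance |1-3|+|1-2| = 3
Tile 13: at (1,2), goal (3,0), distance |1-3|+|2-0| = 4
Tile 6: at (1,3), goal (1,1), distance |1-1|+|3-1| = 2
Tile 10: at (2,0), goal (2,1), distance |2-2|+|0-1| = 1
Tile 3: at (2,1), goal (0,2), distance |2-0|+|1-2| = 3
Tile 2: at (2,2), goal (0,1), distance |2-0|+|2-1| = 3
Tile 11: at (2,3), goal (2,2), distance |2-2|+|3-2| = 1
Tile 7: at (3,0), goal (1,2), distance |3-1|+|0-2| = 4
Tile 4: at (3,1), goal (0,3), distance |3-0|+|1-3| = 5
Tile 1: at (3,2), goal (0,0), distance |3-0|+|2-0| = 5
Sum: 2 + 2 + 3 + 5 + 3 + 3 + 4 + 2 + 1 + 3 + 3 + 1 + 4 + 5 + 5 = 46

Answer: 46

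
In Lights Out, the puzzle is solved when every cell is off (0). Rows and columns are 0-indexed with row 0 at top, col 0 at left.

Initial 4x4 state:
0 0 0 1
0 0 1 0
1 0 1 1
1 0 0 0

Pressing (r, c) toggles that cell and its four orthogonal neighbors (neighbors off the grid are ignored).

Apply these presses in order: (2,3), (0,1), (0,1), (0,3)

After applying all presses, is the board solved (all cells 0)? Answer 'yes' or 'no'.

Answer: no

Derivation:
After press 1 at (2,3):
0 0 0 1
0 0 1 1
1 0 0 0
1 0 0 1

After press 2 at (0,1):
1 1 1 1
0 1 1 1
1 0 0 0
1 0 0 1

After press 3 at (0,1):
0 0 0 1
0 0 1 1
1 0 0 0
1 0 0 1

After press 4 at (0,3):
0 0 1 0
0 0 1 0
1 0 0 0
1 0 0 1

Lights still on: 5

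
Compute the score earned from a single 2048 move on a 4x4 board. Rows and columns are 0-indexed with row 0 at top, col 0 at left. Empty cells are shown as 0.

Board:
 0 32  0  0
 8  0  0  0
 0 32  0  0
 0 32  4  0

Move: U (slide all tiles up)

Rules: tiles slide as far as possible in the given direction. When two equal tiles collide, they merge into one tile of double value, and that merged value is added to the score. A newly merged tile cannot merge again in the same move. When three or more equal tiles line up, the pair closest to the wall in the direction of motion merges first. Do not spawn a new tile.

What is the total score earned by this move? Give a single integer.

Answer: 64

Derivation:
Slide up:
col 0: [0, 8, 0, 0] -> [8, 0, 0, 0]  score +0 (running 0)
col 1: [32, 0, 32, 32] -> [64, 32, 0, 0]  score +64 (running 64)
col 2: [0, 0, 0, 4] -> [4, 0, 0, 0]  score +0 (running 64)
col 3: [0, 0, 0, 0] -> [0, 0, 0, 0]  score +0 (running 64)
Board after move:
 8 64  4  0
 0 32  0  0
 0  0  0  0
 0  0  0  0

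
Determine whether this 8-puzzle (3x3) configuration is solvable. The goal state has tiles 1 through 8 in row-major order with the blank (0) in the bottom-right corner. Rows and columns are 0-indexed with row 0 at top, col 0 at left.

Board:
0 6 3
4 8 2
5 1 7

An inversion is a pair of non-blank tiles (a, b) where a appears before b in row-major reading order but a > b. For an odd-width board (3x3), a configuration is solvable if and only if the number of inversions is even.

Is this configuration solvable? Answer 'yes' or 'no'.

Inversions (pairs i<j in row-major order where tile[i] > tile[j] > 0): 15
15 is odd, so the puzzle is not solvable.

Answer: no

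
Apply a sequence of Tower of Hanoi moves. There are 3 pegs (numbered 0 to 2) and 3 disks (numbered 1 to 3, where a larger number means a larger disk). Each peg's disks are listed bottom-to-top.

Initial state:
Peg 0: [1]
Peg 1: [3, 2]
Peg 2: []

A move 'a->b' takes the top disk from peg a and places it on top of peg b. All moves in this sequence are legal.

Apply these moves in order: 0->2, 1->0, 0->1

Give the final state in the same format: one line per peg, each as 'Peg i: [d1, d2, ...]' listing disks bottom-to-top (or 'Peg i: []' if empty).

After move 1 (0->2):
Peg 0: []
Peg 1: [3, 2]
Peg 2: [1]

After move 2 (1->0):
Peg 0: [2]
Peg 1: [3]
Peg 2: [1]

After move 3 (0->1):
Peg 0: []
Peg 1: [3, 2]
Peg 2: [1]

Answer: Peg 0: []
Peg 1: [3, 2]
Peg 2: [1]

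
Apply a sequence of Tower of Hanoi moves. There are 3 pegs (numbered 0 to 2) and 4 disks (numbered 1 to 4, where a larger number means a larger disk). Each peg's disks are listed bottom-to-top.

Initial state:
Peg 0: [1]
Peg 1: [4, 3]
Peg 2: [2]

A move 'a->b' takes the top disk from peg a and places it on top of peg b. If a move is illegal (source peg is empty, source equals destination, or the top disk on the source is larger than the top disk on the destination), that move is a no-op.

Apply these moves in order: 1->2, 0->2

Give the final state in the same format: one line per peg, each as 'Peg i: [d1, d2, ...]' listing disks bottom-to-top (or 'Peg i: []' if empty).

Answer: Peg 0: []
Peg 1: [4, 3]
Peg 2: [2, 1]

Derivation:
After move 1 (1->2):
Peg 0: [1]
Peg 1: [4, 3]
Peg 2: [2]

After move 2 (0->2):
Peg 0: []
Peg 1: [4, 3]
Peg 2: [2, 1]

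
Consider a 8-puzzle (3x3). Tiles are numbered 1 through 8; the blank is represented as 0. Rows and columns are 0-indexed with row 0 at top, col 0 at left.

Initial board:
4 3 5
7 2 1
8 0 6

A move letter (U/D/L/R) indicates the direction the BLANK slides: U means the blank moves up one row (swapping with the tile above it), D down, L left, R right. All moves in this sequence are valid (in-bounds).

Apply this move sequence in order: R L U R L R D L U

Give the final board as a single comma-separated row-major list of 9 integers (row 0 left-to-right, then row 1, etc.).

Answer: 4, 3, 5, 7, 0, 6, 8, 1, 2

Derivation:
After move 1 (R):
4 3 5
7 2 1
8 6 0

After move 2 (L):
4 3 5
7 2 1
8 0 6

After move 3 (U):
4 3 5
7 0 1
8 2 6

After move 4 (R):
4 3 5
7 1 0
8 2 6

After move 5 (L):
4 3 5
7 0 1
8 2 6

After move 6 (R):
4 3 5
7 1 0
8 2 6

After move 7 (D):
4 3 5
7 1 6
8 2 0

After move 8 (L):
4 3 5
7 1 6
8 0 2

After move 9 (U):
4 3 5
7 0 6
8 1 2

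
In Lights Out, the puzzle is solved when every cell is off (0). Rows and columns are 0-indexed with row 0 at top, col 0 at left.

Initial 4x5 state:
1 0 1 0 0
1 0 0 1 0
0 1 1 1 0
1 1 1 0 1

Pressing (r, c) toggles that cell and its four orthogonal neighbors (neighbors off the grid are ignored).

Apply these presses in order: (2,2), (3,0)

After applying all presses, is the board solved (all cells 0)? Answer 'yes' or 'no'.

After press 1 at (2,2):
1 0 1 0 0
1 0 1 1 0
0 0 0 0 0
1 1 0 0 1

After press 2 at (3,0):
1 0 1 0 0
1 0 1 1 0
1 0 0 0 0
0 0 0 0 1

Lights still on: 7

Answer: no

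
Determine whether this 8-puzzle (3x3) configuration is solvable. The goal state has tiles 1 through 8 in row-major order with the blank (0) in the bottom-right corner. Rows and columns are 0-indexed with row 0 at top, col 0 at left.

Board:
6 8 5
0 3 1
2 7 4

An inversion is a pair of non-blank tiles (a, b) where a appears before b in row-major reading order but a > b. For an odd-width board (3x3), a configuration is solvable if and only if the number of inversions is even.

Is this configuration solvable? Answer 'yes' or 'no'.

Answer: yes

Derivation:
Inversions (pairs i<j in row-major order where tile[i] > tile[j] > 0): 18
18 is even, so the puzzle is solvable.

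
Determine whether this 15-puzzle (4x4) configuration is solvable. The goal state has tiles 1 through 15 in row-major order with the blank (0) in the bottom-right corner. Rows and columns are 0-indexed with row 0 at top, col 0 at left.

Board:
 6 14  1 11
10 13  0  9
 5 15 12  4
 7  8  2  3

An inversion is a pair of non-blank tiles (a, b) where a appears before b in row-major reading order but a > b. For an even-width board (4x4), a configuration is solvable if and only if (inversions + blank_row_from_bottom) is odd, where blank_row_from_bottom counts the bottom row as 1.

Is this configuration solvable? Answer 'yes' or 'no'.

Inversions: 66
Blank is in row 1 (0-indexed from top), which is row 3 counting from the bottom (bottom = 1).
66 + 3 = 69, which is odd, so the puzzle is solvable.

Answer: yes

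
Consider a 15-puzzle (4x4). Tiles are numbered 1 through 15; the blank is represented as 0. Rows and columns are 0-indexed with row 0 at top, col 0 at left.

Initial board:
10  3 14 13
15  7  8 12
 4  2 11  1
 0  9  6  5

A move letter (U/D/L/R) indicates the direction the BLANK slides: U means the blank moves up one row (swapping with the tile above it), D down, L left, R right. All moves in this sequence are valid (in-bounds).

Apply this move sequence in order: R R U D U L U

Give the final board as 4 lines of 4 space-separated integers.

After move 1 (R):
10  3 14 13
15  7  8 12
 4  2 11  1
 9  0  6  5

After move 2 (R):
10  3 14 13
15  7  8 12
 4  2 11  1
 9  6  0  5

After move 3 (U):
10  3 14 13
15  7  8 12
 4  2  0  1
 9  6 11  5

After move 4 (D):
10  3 14 13
15  7  8 12
 4  2 11  1
 9  6  0  5

After move 5 (U):
10  3 14 13
15  7  8 12
 4  2  0  1
 9  6 11  5

After move 6 (L):
10  3 14 13
15  7  8 12
 4  0  2  1
 9  6 11  5

After move 7 (U):
10  3 14 13
15  0  8 12
 4  7  2  1
 9  6 11  5

Answer: 10  3 14 13
15  0  8 12
 4  7  2  1
 9  6 11  5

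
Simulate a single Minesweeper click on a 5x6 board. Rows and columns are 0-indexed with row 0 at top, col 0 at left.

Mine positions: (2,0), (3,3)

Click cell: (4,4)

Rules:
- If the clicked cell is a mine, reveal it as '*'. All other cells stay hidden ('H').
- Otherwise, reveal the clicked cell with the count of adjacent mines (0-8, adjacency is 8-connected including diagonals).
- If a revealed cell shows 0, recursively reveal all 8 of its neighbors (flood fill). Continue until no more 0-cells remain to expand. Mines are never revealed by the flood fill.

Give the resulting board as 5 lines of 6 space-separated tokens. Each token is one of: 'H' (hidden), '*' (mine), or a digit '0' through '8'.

H H H H H H
H H H H H H
H H H H H H
H H H H H H
H H H H 1 H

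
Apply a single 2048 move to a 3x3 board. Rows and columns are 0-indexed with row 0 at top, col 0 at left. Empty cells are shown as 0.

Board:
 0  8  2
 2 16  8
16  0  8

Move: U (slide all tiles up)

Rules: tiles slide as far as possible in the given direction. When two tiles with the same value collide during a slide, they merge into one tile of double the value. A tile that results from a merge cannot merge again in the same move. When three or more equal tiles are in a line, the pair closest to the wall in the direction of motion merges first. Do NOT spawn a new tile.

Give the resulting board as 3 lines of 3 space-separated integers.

Answer:  2  8  2
16 16 16
 0  0  0

Derivation:
Slide up:
col 0: [0, 2, 16] -> [2, 16, 0]
col 1: [8, 16, 0] -> [8, 16, 0]
col 2: [2, 8, 8] -> [2, 16, 0]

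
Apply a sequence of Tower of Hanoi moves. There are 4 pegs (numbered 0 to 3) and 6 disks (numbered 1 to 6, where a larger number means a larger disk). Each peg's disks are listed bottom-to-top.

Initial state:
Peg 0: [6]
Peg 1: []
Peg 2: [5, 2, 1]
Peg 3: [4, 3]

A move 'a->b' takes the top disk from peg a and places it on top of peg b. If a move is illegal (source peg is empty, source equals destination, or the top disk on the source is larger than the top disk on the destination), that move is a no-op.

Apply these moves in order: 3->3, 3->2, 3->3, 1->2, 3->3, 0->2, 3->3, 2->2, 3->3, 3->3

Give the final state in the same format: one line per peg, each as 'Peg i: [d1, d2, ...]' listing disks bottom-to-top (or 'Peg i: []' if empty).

Answer: Peg 0: [6]
Peg 1: []
Peg 2: [5, 2, 1]
Peg 3: [4, 3]

Derivation:
After move 1 (3->3):
Peg 0: [6]
Peg 1: []
Peg 2: [5, 2, 1]
Peg 3: [4, 3]

After move 2 (3->2):
Peg 0: [6]
Peg 1: []
Peg 2: [5, 2, 1]
Peg 3: [4, 3]

After move 3 (3->3):
Peg 0: [6]
Peg 1: []
Peg 2: [5, 2, 1]
Peg 3: [4, 3]

After move 4 (1->2):
Peg 0: [6]
Peg 1: []
Peg 2: [5, 2, 1]
Peg 3: [4, 3]

After move 5 (3->3):
Peg 0: [6]
Peg 1: []
Peg 2: [5, 2, 1]
Peg 3: [4, 3]

After move 6 (0->2):
Peg 0: [6]
Peg 1: []
Peg 2: [5, 2, 1]
Peg 3: [4, 3]

After move 7 (3->3):
Peg 0: [6]
Peg 1: []
Peg 2: [5, 2, 1]
Peg 3: [4, 3]

After move 8 (2->2):
Peg 0: [6]
Peg 1: []
Peg 2: [5, 2, 1]
Peg 3: [4, 3]

After move 9 (3->3):
Peg 0: [6]
Peg 1: []
Peg 2: [5, 2, 1]
Peg 3: [4, 3]

After move 10 (3->3):
Peg 0: [6]
Peg 1: []
Peg 2: [5, 2, 1]
Peg 3: [4, 3]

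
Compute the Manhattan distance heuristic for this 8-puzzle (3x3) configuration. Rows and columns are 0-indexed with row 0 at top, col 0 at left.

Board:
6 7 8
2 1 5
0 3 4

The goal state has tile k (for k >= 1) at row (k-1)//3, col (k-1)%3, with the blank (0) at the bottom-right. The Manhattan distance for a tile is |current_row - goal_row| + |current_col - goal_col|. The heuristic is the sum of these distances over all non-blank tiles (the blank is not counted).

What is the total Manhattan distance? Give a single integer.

Answer: 20

Derivation:
Tile 6: at (0,0), goal (1,2), distance |0-1|+|0-2| = 3
Tile 7: at (0,1), goal (2,0), distance |0-2|+|1-0| = 3
Tile 8: at (0,2), goal (2,1), distance |0-2|+|2-1| = 3
Tile 2: at (1,0), goal (0,1), distance |1-0|+|0-1| = 2
Tile 1: at (1,1), goal (0,0), distance |1-0|+|1-0| = 2
Tile 5: at (1,2), goal (1,1), distance |1-1|+|2-1| = 1
Tile 3: at (2,1), goal (0,2), distance |2-0|+|1-2| = 3
Tile 4: at (2,2), goal (1,0), distance |2-1|+|2-0| = 3
Sum: 3 + 3 + 3 + 2 + 2 + 1 + 3 + 3 = 20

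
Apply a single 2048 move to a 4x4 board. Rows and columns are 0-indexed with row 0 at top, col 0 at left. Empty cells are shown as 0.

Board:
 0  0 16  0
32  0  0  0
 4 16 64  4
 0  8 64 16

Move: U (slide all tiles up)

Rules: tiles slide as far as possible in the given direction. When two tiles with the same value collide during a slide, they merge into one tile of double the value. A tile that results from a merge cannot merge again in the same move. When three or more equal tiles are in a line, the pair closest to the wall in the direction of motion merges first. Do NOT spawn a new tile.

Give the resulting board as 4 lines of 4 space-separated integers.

Answer:  32  16  16   4
  4   8 128  16
  0   0   0   0
  0   0   0   0

Derivation:
Slide up:
col 0: [0, 32, 4, 0] -> [32, 4, 0, 0]
col 1: [0, 0, 16, 8] -> [16, 8, 0, 0]
col 2: [16, 0, 64, 64] -> [16, 128, 0, 0]
col 3: [0, 0, 4, 16] -> [4, 16, 0, 0]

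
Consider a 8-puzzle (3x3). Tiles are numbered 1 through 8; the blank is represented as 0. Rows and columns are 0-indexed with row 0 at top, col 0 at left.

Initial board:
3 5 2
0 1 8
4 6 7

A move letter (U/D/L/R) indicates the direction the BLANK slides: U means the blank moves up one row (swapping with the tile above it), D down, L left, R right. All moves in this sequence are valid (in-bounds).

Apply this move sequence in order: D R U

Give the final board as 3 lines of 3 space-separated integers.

After move 1 (D):
3 5 2
4 1 8
0 6 7

After move 2 (R):
3 5 2
4 1 8
6 0 7

After move 3 (U):
3 5 2
4 0 8
6 1 7

Answer: 3 5 2
4 0 8
6 1 7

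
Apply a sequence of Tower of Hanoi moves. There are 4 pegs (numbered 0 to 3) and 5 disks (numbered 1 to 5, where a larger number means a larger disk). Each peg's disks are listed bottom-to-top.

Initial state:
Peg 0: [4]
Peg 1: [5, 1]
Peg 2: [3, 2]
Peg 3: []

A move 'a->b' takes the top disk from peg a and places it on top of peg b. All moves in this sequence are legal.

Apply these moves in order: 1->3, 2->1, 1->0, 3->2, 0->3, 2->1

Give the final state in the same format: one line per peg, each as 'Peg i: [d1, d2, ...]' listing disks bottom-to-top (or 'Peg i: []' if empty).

Answer: Peg 0: [4]
Peg 1: [5, 1]
Peg 2: [3]
Peg 3: [2]

Derivation:
After move 1 (1->3):
Peg 0: [4]
Peg 1: [5]
Peg 2: [3, 2]
Peg 3: [1]

After move 2 (2->1):
Peg 0: [4]
Peg 1: [5, 2]
Peg 2: [3]
Peg 3: [1]

After move 3 (1->0):
Peg 0: [4, 2]
Peg 1: [5]
Peg 2: [3]
Peg 3: [1]

After move 4 (3->2):
Peg 0: [4, 2]
Peg 1: [5]
Peg 2: [3, 1]
Peg 3: []

After move 5 (0->3):
Peg 0: [4]
Peg 1: [5]
Peg 2: [3, 1]
Peg 3: [2]

After move 6 (2->1):
Peg 0: [4]
Peg 1: [5, 1]
Peg 2: [3]
Peg 3: [2]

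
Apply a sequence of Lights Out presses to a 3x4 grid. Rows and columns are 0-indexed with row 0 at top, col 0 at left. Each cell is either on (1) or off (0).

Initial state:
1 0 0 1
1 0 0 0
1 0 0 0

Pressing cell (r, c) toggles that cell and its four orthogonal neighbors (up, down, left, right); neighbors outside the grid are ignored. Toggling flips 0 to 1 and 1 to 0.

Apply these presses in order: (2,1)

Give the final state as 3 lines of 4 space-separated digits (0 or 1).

After press 1 at (2,1):
1 0 0 1
1 1 0 0
0 1 1 0

Answer: 1 0 0 1
1 1 0 0
0 1 1 0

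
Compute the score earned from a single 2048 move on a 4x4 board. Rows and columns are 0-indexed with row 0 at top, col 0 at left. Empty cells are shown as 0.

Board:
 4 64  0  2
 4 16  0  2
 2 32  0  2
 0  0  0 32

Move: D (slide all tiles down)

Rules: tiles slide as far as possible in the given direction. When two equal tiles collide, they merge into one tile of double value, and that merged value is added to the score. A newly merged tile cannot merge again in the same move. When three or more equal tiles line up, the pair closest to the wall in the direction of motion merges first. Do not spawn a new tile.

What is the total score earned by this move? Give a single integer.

Slide down:
col 0: [4, 4, 2, 0] -> [0, 0, 8, 2]  score +8 (running 8)
col 1: [64, 16, 32, 0] -> [0, 64, 16, 32]  score +0 (running 8)
col 2: [0, 0, 0, 0] -> [0, 0, 0, 0]  score +0 (running 8)
col 3: [2, 2, 2, 32] -> [0, 2, 4, 32]  score +4 (running 12)
Board after move:
 0  0  0  0
 0 64  0  2
 8 16  0  4
 2 32  0 32

Answer: 12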